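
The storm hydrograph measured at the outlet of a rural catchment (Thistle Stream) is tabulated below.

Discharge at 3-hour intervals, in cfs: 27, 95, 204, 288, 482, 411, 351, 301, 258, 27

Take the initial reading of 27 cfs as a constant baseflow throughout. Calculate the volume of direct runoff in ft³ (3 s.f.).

Direct-runoff ordinates (Q − Q_b): 0.0, 68.0, 177.0, 261.0, 455.0, 384.0, 324.0, 274.0, 231.0, 0.0 cfs.
ΣQ_DR = 2174 cfs.
With Δt = 3 h = 10800 s, V = ΣQ_DR · Δt = 2174 × 10800 = 2.35 × 10^7 ft³.

V ≈ 2.35 × 10^7 ft³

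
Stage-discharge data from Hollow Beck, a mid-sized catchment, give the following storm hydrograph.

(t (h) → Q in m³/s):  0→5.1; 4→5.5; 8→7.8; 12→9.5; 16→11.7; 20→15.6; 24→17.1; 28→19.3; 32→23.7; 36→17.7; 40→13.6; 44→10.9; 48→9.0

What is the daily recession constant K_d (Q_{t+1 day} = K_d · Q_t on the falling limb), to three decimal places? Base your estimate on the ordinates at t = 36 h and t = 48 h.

K_d ≈ 0.259

Between t = 36 h and t = 48 h the flow falls from 17.7 to 9.0 m³/s over 3×4 h = 12 h.
Per-interval ratio K = (9.0/17.7)^(1/3) = 0.7982; K_d = K^(24/4) = 0.259.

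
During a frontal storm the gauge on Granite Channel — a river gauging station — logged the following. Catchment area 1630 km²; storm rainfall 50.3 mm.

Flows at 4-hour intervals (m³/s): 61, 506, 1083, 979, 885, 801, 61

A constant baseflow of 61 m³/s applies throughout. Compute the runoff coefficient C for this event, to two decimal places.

ΣQ_DR = 3949 m³/s; V = ΣQ_DR·Δt = 5.687 × 10^7 m³.
Runoff depth d = V / A = 34.89 mm.
C = d / P = 34.89 / 50.3 = 0.69.

C ≈ 0.69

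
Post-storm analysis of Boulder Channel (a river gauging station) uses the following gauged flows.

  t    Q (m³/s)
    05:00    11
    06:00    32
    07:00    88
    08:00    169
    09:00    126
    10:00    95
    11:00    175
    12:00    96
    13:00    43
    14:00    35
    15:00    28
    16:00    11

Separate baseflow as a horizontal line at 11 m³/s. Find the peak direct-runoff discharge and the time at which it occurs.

Q_p = 164.0 m³/s at t = 11:00

Subtracting baseflow gives direct-runoff ordinates: 0.0, 21.0, 77.0, 158.0, 115.0, 84.0, 164.0, 85.0, 32.0, 24.0, 17.0, 0.0 m³/s.
The maximum is 164.0 m³/s, occurring at the reading for t = 11:00.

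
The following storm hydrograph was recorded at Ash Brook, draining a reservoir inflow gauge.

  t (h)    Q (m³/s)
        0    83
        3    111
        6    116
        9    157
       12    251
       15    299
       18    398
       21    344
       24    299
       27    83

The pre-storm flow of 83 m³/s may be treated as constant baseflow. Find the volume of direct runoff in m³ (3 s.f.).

Direct-runoff ordinates (Q − Q_b): 0.0, 28.0, 33.0, 74.0, 168.0, 216.0, 315.0, 261.0, 216.0, 0.0 m³/s.
ΣQ_DR = 1311 m³/s.
With Δt = 3 h = 10800 s, V = ΣQ_DR · Δt = 1311 × 10800 = 1.42 × 10^7 m³.

V ≈ 1.42 × 10^7 m³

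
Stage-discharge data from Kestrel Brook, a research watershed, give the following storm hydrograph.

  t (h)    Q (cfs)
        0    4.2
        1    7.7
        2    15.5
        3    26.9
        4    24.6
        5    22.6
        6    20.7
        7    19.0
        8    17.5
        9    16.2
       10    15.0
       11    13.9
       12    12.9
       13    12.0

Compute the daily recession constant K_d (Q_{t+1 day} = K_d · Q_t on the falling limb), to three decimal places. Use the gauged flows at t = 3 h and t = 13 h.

K_d ≈ 0.144

Between t = 3 h and t = 13 h the flow falls from 26.9 to 12.0 cfs over 10×1 h = 10 h.
Per-interval ratio K = (12.0/26.9)^(1/10) = 0.9225; K_d = K^(24/1) = 0.144.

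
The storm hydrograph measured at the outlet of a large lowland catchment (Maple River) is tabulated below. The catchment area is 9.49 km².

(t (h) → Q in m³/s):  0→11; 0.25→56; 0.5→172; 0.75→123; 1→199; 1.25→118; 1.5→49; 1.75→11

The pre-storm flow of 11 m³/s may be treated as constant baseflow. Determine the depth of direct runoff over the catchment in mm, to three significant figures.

d ≈ 61.7 mm

Direct runoff: 0.0, 45.0, 161.0, 112.0, 188.0, 107.0, 38.0, 0.0 m³/s; ΣQ_DR = 651.0 m³/s.
V = ΣQ_DR · Δt = 651.0 × 900 s = 5.859 × 10^5 m³.
Over A = 9.49 km², depth = V / A = 61.7 mm.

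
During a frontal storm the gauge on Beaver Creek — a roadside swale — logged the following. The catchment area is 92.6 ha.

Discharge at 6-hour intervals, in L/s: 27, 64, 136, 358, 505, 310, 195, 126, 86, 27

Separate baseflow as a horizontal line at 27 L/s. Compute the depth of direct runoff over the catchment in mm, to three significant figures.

d ≈ 36.5 mm

Direct runoff: 0.0, 37.0, 109.0, 331.0, 478.0, 283.0, 168.0, 99.0, 59.0, 0.0 L/s; ΣQ_DR = 1564 L/s.
V = ΣQ_DR · Δt = 1564 × 21600 s = 3.378 × 10^7 L.
Over A = 92.6 ha, depth = V / A = 36.5 mm.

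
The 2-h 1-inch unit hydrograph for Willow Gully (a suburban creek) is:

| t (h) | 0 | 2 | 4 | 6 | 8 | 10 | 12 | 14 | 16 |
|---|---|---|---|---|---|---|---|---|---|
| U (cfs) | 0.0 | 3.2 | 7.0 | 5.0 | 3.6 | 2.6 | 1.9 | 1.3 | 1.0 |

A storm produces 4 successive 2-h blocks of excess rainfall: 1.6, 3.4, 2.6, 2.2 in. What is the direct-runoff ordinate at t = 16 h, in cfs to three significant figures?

Q ≈ 16.7 cfs

By discrete convolution, Q_j = Σ (P_i / 1 in) · U_{j−i}.
At t = 16 h (j=8): Q = (1.6/1)·1.0 + (3.4/1)·1.3 + (2.6/1)·1.9 + (2.2/1)·2.6 = 16.7 cfs.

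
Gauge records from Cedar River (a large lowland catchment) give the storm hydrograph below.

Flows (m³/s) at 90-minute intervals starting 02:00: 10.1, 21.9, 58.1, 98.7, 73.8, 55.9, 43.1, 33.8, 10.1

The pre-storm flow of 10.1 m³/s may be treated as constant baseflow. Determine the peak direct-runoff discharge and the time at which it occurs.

Q_p = 88.6 m³/s at t = 06:30

Subtracting baseflow gives direct-runoff ordinates: 0.0, 11.8, 48.0, 88.6, 63.7, 45.8, 33.0, 23.7, 0.0 m³/s.
The maximum is 88.6 m³/s, occurring at the reading for t = 06:30.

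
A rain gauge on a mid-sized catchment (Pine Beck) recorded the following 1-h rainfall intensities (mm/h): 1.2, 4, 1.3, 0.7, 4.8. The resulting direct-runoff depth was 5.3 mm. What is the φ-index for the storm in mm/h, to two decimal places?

φ ≈ 1.75 mm/h

Only the 2 blocks with intensity above φ contribute runoff: 4, 4.8 mm/h.
Σ(I−φ)·Δt = d  ⇒  (4+4.8 − 2φ)·1 = 5.3
φ = (8.800 − 5.3/1) / 2 = 1.75 mm/h.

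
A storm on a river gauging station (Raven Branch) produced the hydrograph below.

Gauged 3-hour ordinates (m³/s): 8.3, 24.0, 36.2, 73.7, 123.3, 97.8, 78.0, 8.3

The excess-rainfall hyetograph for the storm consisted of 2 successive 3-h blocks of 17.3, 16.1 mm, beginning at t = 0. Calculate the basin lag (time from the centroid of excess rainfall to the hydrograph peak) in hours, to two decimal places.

t_L ≈ 9.05 h

Centroid of excess rainfall: t_c = Σ P_i·t̄_i / ΣP_i = 2.9461 h (block centres at 1.5, 4.5 h).
Hydrograph peak occurs at t = 12 h, so basin lag t_L = 12 − 2.9461 = 9.05 h.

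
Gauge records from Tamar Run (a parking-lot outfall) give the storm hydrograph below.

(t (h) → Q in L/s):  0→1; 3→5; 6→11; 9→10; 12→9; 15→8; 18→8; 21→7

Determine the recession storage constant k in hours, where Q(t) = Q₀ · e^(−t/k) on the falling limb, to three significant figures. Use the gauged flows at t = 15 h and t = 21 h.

k ≈ 44.9 h

On the falling limb, Q drops from 8 to 7 L/s between t = 15 h and t = 21 h (Δt = 6 h).
k = −Δt / ln(Q₂/Q₁) = −6 / ln(7/8) = 44.9 h.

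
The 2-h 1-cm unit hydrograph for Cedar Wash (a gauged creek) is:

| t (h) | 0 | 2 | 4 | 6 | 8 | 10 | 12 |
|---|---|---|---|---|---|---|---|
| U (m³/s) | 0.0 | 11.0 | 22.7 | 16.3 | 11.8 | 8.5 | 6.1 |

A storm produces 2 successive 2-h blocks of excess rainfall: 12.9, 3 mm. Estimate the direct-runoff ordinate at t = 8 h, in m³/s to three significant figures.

By discrete convolution, Q_j = Σ (P_i / 10 mm) · U_{j−i}.
At t = 8 h (j=4): Q = (12.9/10)·11.8 + (3/10)·16.3 = 20.1 m³/s.

Q ≈ 20.1 m³/s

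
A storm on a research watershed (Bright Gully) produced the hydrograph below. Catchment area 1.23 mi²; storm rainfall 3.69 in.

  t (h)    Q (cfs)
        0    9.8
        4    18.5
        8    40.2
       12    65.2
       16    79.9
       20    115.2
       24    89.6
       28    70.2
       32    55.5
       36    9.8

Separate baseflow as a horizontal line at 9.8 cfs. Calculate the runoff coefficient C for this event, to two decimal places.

C ≈ 0.62

ΣQ_DR = 455.9 cfs; V = ΣQ_DR·Δt = 6.565 × 10^6 ft³.
Runoff depth d = V / A = 2.297 in.
C = d / P = 2.297 / 3.69 = 0.62.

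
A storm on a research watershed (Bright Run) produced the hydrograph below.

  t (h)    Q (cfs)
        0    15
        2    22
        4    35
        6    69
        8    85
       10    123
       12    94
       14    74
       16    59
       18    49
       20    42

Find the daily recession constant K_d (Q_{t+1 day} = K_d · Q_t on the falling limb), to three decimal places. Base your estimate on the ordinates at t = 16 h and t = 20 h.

Between t = 16 h and t = 20 h the flow falls from 59 to 42 cfs over 2×2 h = 4 h.
Per-interval ratio K = (42/59)^(1/2) = 0.8437; K_d = K^(24/2) = 0.130.

K_d ≈ 0.130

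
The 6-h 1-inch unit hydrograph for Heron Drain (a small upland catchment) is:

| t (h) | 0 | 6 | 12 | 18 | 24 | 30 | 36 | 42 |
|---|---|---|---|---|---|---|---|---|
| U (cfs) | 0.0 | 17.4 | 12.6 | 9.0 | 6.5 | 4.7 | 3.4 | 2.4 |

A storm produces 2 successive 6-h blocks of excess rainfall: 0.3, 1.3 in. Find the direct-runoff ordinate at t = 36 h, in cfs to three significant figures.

By discrete convolution, Q_j = Σ (P_i / 1 in) · U_{j−i}.
At t = 36 h (j=6): Q = (0.3/1)·3.4 + (1.3/1)·4.7 = 7.13 cfs.

Q ≈ 7.13 cfs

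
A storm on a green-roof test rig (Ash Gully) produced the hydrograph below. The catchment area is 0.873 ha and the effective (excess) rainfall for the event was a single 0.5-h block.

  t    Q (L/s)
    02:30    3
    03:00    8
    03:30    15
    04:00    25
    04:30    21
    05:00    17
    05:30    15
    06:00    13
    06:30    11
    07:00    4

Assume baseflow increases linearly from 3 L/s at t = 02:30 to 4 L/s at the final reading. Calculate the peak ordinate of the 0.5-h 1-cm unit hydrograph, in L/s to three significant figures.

Direct runoff: 0.00, 4.89, 11.78, 21.67, 17.56, 13.44, 11.33, 9.22, 7.11, 0.00 L/s; ΣQ_DR = 97.00 L/s, peak = 21.67 L/s.
Runoff depth d = ΣQ_DR·Δt / A = 97.00 × 1800 / (0.873 ha) = 20.00 mm.
The 1-cm UH is the DRH scaled by (10 mm)/d, so U_p = 21.67 × 10/20.00 = 10.8 L/s.

U_p ≈ 10.8 L/s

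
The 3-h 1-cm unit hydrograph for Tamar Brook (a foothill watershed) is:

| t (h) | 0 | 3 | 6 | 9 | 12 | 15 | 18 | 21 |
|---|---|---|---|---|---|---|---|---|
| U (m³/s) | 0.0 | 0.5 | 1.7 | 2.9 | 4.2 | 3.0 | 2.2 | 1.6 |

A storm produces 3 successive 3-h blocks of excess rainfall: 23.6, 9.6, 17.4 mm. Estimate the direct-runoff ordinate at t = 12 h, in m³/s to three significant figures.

By discrete convolution, Q_j = Σ (P_i / 10 mm) · U_{j−i}.
At t = 12 h (j=4): Q = (23.6/10)·4.2 + (9.6/10)·2.9 + (17.4/10)·1.7 = 15.7 m³/s.

Q ≈ 15.7 m³/s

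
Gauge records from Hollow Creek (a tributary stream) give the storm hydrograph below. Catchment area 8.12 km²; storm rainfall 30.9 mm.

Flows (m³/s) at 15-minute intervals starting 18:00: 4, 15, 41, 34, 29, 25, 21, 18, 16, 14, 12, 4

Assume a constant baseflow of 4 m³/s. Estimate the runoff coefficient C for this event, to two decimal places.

ΣQ_DR = 185.0 m³/s; V = ΣQ_DR·Δt = 1.665 × 10^5 m³.
Runoff depth d = V / A = 20.50 mm.
C = d / P = 20.50 / 30.9 = 0.66.

C ≈ 0.66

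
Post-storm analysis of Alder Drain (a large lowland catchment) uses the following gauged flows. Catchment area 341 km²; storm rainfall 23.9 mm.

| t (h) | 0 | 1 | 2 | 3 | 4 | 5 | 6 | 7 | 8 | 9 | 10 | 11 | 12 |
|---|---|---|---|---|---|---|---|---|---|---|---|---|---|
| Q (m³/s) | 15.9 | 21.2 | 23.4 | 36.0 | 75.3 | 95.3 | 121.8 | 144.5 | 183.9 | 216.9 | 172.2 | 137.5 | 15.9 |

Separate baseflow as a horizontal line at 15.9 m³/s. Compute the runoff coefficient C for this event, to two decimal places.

C ≈ 0.47

ΣQ_DR = 1053 m³/s; V = ΣQ_DR·Δt = 3.791 × 10^6 m³.
Runoff depth d = V / A = 11.12 mm.
C = d / P = 11.12 / 23.9 = 0.47.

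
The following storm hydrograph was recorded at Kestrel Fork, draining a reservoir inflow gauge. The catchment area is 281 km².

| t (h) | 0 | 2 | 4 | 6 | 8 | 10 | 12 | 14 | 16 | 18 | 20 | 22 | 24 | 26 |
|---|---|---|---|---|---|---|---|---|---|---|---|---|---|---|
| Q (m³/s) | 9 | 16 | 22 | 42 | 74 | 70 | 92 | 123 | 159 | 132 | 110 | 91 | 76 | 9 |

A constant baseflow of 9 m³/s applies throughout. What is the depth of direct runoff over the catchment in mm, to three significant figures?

Direct runoff: 0.0, 7.0, 13.0, 33.0, 65.0, 61.0, 83.0, 114.0, 150.0, 123.0, 101.0, 82.0, 67.0, 0.0 m³/s; ΣQ_DR = 899.0 m³/s.
V = ΣQ_DR · Δt = 899.0 × 7200 s = 6.473 × 10^6 m³.
Over A = 281 km², depth = V / A = 23.0 mm.

d ≈ 23.0 mm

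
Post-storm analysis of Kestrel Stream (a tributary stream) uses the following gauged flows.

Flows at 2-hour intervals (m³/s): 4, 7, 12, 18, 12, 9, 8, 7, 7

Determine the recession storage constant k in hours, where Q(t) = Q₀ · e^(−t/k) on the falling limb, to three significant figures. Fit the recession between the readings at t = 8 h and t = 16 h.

k ≈ 14.8 h

On the falling limb, Q drops from 12 to 7 m³/s between t = 8 h and t = 16 h (Δt = 8 h).
k = −Δt / ln(Q₂/Q₁) = −8 / ln(7/12) = 14.8 h.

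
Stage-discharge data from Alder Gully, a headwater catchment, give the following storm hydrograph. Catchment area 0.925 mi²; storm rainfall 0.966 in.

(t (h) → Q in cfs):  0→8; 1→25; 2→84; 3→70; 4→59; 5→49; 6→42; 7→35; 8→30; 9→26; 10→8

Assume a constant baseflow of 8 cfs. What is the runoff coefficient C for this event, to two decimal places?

ΣQ_DR = 348.0 cfs; V = ΣQ_DR·Δt = 1.253 × 10^6 ft³.
Runoff depth d = V / A = 0.5830 in.
C = d / P = 0.5830 / 0.966 = 0.60.

C ≈ 0.60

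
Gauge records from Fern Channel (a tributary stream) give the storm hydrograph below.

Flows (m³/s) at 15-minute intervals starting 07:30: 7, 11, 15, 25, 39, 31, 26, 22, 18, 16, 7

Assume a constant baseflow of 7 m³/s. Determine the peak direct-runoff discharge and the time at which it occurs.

Subtracting baseflow gives direct-runoff ordinates: 0.0, 4.0, 8.0, 18.0, 32.0, 24.0, 19.0, 15.0, 11.0, 9.0, 0.0 m³/s.
The maximum is 32.0 m³/s, occurring at the reading for t = 08:30.

Q_p = 32.0 m³/s at t = 08:30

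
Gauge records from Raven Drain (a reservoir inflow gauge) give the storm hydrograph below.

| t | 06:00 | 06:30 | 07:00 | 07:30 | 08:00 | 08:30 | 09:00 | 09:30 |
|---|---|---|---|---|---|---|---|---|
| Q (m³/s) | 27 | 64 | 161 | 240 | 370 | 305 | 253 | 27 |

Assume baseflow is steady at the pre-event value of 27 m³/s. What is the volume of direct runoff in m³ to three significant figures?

Direct-runoff ordinates (Q − Q_b): 0.0, 37.0, 134.0, 213.0, 343.0, 278.0, 226.0, 0.0 m³/s.
ΣQ_DR = 1231 m³/s.
With Δt = 0.5 h = 1800 s, V = ΣQ_DR · Δt = 1231 × 1800 = 2.22 × 10^6 m³.

V ≈ 2.22 × 10^6 m³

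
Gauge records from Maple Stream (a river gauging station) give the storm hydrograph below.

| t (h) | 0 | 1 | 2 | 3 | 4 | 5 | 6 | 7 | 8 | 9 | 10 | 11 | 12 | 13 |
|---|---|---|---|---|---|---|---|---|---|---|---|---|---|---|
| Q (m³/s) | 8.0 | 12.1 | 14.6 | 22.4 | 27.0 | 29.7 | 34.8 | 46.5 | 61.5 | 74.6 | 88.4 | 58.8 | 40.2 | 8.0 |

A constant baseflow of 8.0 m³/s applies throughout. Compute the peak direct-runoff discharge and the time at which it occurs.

Subtracting baseflow gives direct-runoff ordinates: 0.0, 4.1, 6.6, 14.4, 19.0, 21.7, 26.8, 38.5, 53.5, 66.6, 80.4, 50.8, 32.2, 0.0 m³/s.
The maximum is 80.4 m³/s, occurring at the reading for t = 10 h.

Q_p = 80.4 m³/s at t = 10 h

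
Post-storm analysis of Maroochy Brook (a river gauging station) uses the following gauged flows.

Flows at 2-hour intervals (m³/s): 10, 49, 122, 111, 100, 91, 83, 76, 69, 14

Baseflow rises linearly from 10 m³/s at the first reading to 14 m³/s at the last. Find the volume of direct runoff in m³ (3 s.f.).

Direct-runoff ordinates (Q − Q_b): 0.00, 38.56, 111.11, 99.67, 88.22, 78.78, 70.33, 62.89, 55.44, 0.00 m³/s.
ΣQ_DR = 605.0 m³/s.
With Δt = 2 h = 7200 s, V = ΣQ_DR · Δt = 605.0 × 7200 = 4.36 × 10^6 m³.

V ≈ 4.36 × 10^6 m³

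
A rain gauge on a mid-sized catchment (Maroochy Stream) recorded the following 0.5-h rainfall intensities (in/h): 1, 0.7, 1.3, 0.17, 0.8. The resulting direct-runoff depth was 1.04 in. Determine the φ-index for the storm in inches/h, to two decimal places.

φ ≈ 0.43 in/h

Only the 4 blocks with intensity above φ contribute runoff: 1, 0.7, 1.3, 0.8 in/h.
Σ(I−φ)·Δt = d  ⇒  (1+0.7+1.3+0.8 − 4φ)·0.5 = 1.04
φ = (3.800 − 1.04/0.5) / 4 = 0.43 in/h.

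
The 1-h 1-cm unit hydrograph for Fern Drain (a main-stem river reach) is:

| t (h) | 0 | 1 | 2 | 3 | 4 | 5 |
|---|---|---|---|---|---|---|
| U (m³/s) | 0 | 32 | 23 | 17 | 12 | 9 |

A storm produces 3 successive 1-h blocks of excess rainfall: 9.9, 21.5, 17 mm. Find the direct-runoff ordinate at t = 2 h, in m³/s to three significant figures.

Q ≈ 91.6 m³/s

By discrete convolution, Q_j = Σ (P_i / 10 mm) · U_{j−i}.
At t = 2 h (j=2): Q = (9.9/10)·23 + (21.5/10)·32 + (17/10)·0 = 91.6 m³/s.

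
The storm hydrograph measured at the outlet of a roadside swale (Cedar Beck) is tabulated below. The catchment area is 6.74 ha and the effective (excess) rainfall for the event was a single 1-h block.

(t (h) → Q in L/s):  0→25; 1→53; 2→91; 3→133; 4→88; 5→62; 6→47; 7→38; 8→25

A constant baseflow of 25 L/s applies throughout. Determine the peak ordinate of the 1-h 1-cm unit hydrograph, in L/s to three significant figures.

Direct runoff: 0.0, 28.0, 66.0, 108.0, 63.0, 37.0, 22.0, 13.0, 0.0 L/s; ΣQ_DR = 337.0 L/s, peak = 108.0 L/s.
Runoff depth d = ΣQ_DR·Δt / A = 337.0 × 3600 / (6.74 ha) = 18.00 mm.
The 1-cm UH is the DRH scaled by (10 mm)/d, so U_p = 108.0 × 10/18.00 = 60.0 L/s.

U_p ≈ 60.0 L/s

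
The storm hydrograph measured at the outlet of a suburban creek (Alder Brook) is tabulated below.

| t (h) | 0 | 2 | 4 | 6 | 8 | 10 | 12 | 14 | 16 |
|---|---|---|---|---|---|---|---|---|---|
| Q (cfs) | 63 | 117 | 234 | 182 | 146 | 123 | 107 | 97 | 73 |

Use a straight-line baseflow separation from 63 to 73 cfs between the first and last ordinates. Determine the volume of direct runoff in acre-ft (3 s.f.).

V ≈ 87.6 acre-ft

Direct-runoff ordinates (Q − Q_b): 0.00, 52.75, 168.50, 115.25, 78.00, 53.75, 36.50, 25.25, 0.00 cfs.
ΣQ_DR = 530.0 cfs.
With Δt = 2 h = 7200 s, V = ΣQ_DR · Δt = 530.0 × 7200 = 3.82 × 10^6 ft³ = 87.6 acre-ft.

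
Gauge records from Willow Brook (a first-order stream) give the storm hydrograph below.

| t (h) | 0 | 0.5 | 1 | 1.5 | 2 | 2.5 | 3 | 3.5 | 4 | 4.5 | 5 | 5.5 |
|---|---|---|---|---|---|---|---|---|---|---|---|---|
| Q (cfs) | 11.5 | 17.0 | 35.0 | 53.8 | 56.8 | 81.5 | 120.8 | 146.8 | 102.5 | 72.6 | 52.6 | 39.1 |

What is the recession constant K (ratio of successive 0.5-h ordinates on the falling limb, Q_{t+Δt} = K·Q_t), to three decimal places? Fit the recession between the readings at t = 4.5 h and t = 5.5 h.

Using the recession-limb readings at t = 4.5 h and t = 5.5 h: Q falls from 72.6 to 39.1 cfs over 2 intervals.
K = (Q₂/Q₁)^(1/2) = (39.1/72.6)^(1/2) = 0.734.

K ≈ 0.734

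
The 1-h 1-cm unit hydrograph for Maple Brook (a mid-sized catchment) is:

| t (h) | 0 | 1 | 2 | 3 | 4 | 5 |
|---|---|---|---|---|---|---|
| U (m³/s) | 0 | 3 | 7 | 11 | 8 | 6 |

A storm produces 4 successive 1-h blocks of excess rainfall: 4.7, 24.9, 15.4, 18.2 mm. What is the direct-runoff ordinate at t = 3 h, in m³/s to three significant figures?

Q ≈ 27.2 m³/s

By discrete convolution, Q_j = Σ (P_i / 10 mm) · U_{j−i}.
At t = 3 h (j=3): Q = (4.7/10)·11 + (24.9/10)·7 + (15.4/10)·3 + (18.2/10)·0 = 27.2 m³/s.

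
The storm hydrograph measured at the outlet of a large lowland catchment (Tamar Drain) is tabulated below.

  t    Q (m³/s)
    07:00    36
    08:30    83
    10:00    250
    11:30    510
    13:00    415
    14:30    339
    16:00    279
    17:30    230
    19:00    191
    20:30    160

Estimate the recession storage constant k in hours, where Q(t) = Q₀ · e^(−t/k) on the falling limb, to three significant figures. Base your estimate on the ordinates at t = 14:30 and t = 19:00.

k ≈ 7.84 h

On the falling limb, Q drops from 339 to 191 m³/s between t = 14:30 and t = 19:00 (Δt = 4.5 h).
k = −Δt / ln(Q₂/Q₁) = −4.5 / ln(191/339) = 7.84 h.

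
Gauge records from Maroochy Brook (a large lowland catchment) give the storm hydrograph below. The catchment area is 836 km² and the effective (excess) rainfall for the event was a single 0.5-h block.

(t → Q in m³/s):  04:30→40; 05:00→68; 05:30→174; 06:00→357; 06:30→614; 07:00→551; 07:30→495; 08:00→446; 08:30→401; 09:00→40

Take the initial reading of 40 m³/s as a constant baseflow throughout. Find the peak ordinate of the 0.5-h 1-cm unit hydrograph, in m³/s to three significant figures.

Direct runoff: 0.0, 28.0, 134.0, 317.0, 574.0, 511.0, 455.0, 406.0, 361.0, 0.0 m³/s; ΣQ_DR = 2786 m³/s, peak = 574.0 m³/s.
Runoff depth d = ΣQ_DR·Δt / A = 2786 × 1800 / (836 km²) = 5.999 mm.
The 1-cm UH is the DRH scaled by (10 mm)/d, so U_p = 574.0 × 10/5.999 = 957 m³/s.

U_p ≈ 957 m³/s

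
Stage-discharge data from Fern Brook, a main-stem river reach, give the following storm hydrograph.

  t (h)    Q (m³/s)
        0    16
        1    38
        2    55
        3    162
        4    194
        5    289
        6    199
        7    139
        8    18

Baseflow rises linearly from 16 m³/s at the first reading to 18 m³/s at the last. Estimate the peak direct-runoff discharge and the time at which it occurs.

Q_p = 271.75 m³/s at t = 5 h

Subtracting baseflow gives direct-runoff ordinates: 0.00, 21.75, 38.50, 145.25, 177.00, 271.75, 181.50, 121.25, 0.00 m³/s.
The maximum is 271.75 m³/s, occurring at the reading for t = 5 h.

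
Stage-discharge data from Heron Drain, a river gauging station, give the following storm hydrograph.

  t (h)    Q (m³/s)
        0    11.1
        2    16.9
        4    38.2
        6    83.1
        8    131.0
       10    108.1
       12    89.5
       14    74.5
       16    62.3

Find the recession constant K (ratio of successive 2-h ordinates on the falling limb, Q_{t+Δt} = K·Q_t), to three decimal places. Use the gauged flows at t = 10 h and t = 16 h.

K ≈ 0.832

Using the recession-limb readings at t = 10 h and t = 16 h: Q falls from 108.1 to 62.3 m³/s over 3 intervals.
K = (Q₂/Q₁)^(1/3) = (62.3/108.1)^(1/3) = 0.832.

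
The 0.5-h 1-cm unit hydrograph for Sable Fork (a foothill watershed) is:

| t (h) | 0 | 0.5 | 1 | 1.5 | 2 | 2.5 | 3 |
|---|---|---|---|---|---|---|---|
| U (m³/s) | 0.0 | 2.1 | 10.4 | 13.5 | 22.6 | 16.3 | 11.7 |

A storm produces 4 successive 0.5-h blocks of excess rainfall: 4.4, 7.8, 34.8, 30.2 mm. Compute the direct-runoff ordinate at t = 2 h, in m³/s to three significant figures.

Q ≈ 63.0 m³/s

By discrete convolution, Q_j = Σ (P_i / 10 mm) · U_{j−i}.
At t = 2 h (j=4): Q = (4.4/10)·22.6 + (7.8/10)·13.5 + (34.8/10)·10.4 + (30.2/10)·2.1 = 63.0 m³/s.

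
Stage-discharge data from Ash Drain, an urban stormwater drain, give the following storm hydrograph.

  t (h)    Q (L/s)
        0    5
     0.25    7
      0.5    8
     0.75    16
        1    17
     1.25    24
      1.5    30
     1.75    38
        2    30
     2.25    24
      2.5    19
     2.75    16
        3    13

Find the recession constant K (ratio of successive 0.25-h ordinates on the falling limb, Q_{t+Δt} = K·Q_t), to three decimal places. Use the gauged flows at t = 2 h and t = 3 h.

K ≈ 0.811

Using the recession-limb readings at t = 2 h and t = 3 h: Q falls from 30 to 13 L/s over 4 intervals.
K = (Q₂/Q₁)^(1/4) = (13/30)^(1/4) = 0.811.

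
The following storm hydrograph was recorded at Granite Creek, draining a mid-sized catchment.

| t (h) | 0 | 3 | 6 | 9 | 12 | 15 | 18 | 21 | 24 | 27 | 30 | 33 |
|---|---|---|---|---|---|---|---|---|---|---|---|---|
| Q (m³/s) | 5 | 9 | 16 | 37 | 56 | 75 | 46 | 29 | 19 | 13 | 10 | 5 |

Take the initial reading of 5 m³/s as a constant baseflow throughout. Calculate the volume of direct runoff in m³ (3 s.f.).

V ≈ 2.81 × 10^6 m³

Direct-runoff ordinates (Q − Q_b): 0.0, 4.0, 11.0, 32.0, 51.0, 70.0, 41.0, 24.0, 14.0, 8.0, 5.0, 0.0 m³/s.
ΣQ_DR = 260.0 m³/s.
With Δt = 3 h = 10800 s, V = ΣQ_DR · Δt = 260.0 × 10800 = 2.81 × 10^6 m³.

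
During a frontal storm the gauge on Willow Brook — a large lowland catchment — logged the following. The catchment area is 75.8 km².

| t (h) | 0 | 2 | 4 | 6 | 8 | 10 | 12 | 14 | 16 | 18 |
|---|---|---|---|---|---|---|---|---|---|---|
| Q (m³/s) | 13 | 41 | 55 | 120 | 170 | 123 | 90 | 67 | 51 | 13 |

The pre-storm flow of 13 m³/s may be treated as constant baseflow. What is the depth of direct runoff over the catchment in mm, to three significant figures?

d ≈ 58.2 mm

Direct runoff: 0.0, 28.0, 42.0, 107.0, 157.0, 110.0, 77.0, 54.0, 38.0, 0.0 m³/s; ΣQ_DR = 613.0 m³/s.
V = ΣQ_DR · Δt = 613.0 × 7200 s = 4.414 × 10^6 m³.
Over A = 75.8 km², depth = V / A = 58.2 mm.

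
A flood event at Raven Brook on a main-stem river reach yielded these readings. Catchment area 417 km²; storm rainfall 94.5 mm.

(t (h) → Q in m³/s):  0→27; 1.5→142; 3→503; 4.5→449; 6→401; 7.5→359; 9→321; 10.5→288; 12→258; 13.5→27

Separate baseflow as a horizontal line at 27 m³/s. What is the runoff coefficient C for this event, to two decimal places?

ΣQ_DR = 2505 m³/s; V = ΣQ_DR·Δt = 1.353 × 10^7 m³.
Runoff depth d = V / A = 32.44 mm.
C = d / P = 32.44 / 94.5 = 0.34.

C ≈ 0.34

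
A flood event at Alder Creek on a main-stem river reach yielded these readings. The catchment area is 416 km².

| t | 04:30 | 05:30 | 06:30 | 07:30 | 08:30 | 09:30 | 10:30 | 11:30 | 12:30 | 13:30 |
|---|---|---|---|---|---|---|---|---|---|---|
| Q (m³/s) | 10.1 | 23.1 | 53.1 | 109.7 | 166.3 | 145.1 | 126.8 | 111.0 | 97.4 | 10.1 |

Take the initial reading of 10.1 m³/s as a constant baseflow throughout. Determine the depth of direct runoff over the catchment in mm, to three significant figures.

Direct runoff: 0.0, 13.0, 43.0, 99.6, 156.2, 135.0, 116.7, 100.9, 87.3, 0.0 m³/s; ΣQ_DR = 751.7 m³/s.
V = ΣQ_DR · Δt = 751.7 × 3600 s = 2.706 × 10^6 m³.
Over A = 416 km², depth = V / A = 6.51 mm.

d ≈ 6.51 mm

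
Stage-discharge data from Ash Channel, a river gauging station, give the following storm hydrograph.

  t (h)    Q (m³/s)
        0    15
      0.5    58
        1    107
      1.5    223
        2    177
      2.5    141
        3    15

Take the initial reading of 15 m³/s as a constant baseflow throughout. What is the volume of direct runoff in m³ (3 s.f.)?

Direct-runoff ordinates (Q − Q_b): 0.0, 43.0, 92.0, 208.0, 162.0, 126.0, 0.0 m³/s.
ΣQ_DR = 631.0 m³/s.
With Δt = 0.5 h = 1800 s, V = ΣQ_DR · Δt = 631.0 × 1800 = 1.14 × 10^6 m³.

V ≈ 1.14 × 10^6 m³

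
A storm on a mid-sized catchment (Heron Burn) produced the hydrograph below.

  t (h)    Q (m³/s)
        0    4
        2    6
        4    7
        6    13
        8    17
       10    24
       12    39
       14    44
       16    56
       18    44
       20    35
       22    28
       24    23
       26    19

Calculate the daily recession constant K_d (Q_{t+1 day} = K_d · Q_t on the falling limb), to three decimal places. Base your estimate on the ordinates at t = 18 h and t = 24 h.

K_d ≈ 0.075

Between t = 18 h and t = 24 h the flow falls from 44 to 23 m³/s over 3×2 h = 6 h.
Per-interval ratio K = (23/44)^(1/3) = 0.8055; K_d = K^(24/2) = 0.075.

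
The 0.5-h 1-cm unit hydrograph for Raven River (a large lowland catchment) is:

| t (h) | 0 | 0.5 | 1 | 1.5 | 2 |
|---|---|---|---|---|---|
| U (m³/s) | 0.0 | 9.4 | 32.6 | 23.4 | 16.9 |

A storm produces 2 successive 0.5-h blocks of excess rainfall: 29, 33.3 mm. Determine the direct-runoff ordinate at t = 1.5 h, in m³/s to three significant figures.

Q ≈ 176 m³/s

By discrete convolution, Q_j = Σ (P_i / 10 mm) · U_{j−i}.
At t = 1.5 h (j=3): Q = (29/10)·23.4 + (33.3/10)·32.6 = 176 m³/s.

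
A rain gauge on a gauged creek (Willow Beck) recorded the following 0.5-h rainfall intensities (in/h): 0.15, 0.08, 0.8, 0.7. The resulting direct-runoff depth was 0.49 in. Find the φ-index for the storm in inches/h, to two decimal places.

Only the 2 blocks with intensity above φ contribute runoff: 0.8, 0.7 in/h.
Σ(I−φ)·Δt = d  ⇒  (0.8+0.7 − 2φ)·0.5 = 0.49
φ = (1.500 − 0.49/0.5) / 2 = 0.26 in/h.

φ ≈ 0.26 in/h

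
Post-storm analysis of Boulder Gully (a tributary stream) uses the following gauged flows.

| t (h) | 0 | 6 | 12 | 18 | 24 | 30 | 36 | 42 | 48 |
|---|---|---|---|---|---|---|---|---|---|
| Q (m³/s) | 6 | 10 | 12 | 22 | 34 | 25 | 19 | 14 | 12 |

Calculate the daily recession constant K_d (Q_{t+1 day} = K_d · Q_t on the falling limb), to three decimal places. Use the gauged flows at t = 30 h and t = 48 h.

Between t = 30 h and t = 48 h the flow falls from 25 to 12 m³/s over 3×6 h = 18 h.
Per-interval ratio K = (12/25)^(1/3) = 0.7830; K_d = K^(24/6) = 0.376.

K_d ≈ 0.376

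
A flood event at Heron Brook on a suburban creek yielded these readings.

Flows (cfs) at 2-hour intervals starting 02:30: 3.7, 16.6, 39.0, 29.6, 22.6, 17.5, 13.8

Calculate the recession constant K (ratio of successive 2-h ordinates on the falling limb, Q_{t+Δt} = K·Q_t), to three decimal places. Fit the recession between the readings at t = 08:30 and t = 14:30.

K ≈ 0.775

Using the recession-limb readings at t = 08:30 and t = 14:30: Q falls from 29.6 to 13.8 cfs over 3 intervals.
K = (Q₂/Q₁)^(1/3) = (13.8/29.6)^(1/3) = 0.775.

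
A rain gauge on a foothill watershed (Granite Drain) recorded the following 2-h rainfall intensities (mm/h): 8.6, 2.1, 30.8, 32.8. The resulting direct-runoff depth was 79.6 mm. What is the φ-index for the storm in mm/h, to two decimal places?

φ ≈ 11.90 mm/h

Only the 2 blocks with intensity above φ contribute runoff: 30.8, 32.8 mm/h.
Σ(I−φ)·Δt = d  ⇒  (30.8+32.8 − 2φ)·2 = 79.6
φ = (63.60 − 79.6/2) / 2 = 11.90 mm/h.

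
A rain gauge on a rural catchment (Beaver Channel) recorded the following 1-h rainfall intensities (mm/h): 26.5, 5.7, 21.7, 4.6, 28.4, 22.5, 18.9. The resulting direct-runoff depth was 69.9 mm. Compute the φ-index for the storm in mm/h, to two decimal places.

Only the 5 blocks with intensity above φ contribute runoff: 26.5, 21.7, 28.4, 22.5, 18.9 mm/h.
Σ(I−φ)·Δt = d  ⇒  (26.5+21.7+28.4+22.5+18.9 − 5φ)·1 = 69.9
φ = (118.0 − 69.9/1) / 5 = 9.62 mm/h.

φ ≈ 9.62 mm/h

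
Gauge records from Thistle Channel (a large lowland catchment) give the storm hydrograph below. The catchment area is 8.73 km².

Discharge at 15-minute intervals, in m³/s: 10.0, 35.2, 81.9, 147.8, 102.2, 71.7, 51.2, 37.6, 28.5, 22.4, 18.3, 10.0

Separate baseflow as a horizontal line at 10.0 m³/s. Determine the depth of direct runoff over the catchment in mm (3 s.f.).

Direct runoff: 0.0, 25.2, 71.9, 137.8, 92.2, 61.7, 41.2, 27.6, 18.5, 12.4, 8.3, 0.0 m³/s; ΣQ_DR = 496.8 m³/s.
V = ΣQ_DR · Δt = 496.8 × 900 s = 4.471 × 10^5 m³.
Over A = 8.73 km², depth = V / A = 51.2 mm.

d ≈ 51.2 mm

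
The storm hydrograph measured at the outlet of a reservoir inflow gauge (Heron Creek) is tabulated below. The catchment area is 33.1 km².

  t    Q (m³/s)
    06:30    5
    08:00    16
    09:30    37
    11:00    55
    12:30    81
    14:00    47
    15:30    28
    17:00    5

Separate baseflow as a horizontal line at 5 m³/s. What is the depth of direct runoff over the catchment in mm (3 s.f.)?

Direct runoff: 0.0, 11.0, 32.0, 50.0, 76.0, 42.0, 23.0, 0.0 m³/s; ΣQ_DR = 234.0 m³/s.
V = ΣQ_DR · Δt = 234.0 × 5400 s = 1.264 × 10^6 m³.
Over A = 33.1 km², depth = V / A = 38.2 mm.

d ≈ 38.2 mm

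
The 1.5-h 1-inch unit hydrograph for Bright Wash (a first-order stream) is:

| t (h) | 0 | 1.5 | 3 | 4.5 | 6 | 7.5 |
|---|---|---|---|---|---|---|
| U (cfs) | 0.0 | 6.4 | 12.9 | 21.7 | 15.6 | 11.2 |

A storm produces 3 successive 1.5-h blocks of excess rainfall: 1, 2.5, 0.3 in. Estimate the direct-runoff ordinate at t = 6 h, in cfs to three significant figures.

Q ≈ 73.7 cfs

By discrete convolution, Q_j = Σ (P_i / 1 in) · U_{j−i}.
At t = 6 h (j=4): Q = (1/1)·15.6 + (2.5/1)·21.7 + (0.3/1)·12.9 = 73.7 cfs.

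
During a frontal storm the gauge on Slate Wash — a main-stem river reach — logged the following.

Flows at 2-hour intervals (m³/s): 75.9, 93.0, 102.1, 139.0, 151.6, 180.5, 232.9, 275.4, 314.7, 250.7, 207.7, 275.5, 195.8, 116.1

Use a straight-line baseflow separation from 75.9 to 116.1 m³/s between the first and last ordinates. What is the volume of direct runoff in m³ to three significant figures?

Direct-runoff ordinates (Q − Q_b): 0.00, 14.01, 20.02, 53.82, 63.33, 89.14, 138.45, 177.85, 214.06, 146.97, 100.88, 165.58, 82.79, 0.00 m³/s.
ΣQ_DR = 1267 m³/s.
With Δt = 2 h = 7200 s, V = ΣQ_DR · Δt = 1267 × 7200 = 9.12 × 10^6 m³.

V ≈ 9.12 × 10^6 m³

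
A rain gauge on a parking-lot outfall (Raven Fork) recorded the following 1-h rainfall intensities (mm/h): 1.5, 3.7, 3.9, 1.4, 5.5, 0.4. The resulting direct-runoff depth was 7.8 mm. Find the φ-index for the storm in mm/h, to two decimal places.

Only the 3 blocks with intensity above φ contribute runoff: 3.7, 3.9, 5.5 mm/h.
Σ(I−φ)·Δt = d  ⇒  (3.7+3.9+5.5 − 3φ)·1 = 7.8
φ = (13.10 − 7.8/1) / 3 = 1.77 mm/h.

φ ≈ 1.77 mm/h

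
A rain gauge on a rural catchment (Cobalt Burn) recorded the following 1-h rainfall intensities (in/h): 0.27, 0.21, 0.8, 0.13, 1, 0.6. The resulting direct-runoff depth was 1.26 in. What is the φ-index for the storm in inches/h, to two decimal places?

φ ≈ 0.38 in/h

Only the 3 blocks with intensity above φ contribute runoff: 0.8, 1, 0.6 in/h.
Σ(I−φ)·Δt = d  ⇒  (0.8+1+0.6 − 3φ)·1 = 1.26
φ = (2.400 − 1.26/1) / 3 = 0.38 in/h.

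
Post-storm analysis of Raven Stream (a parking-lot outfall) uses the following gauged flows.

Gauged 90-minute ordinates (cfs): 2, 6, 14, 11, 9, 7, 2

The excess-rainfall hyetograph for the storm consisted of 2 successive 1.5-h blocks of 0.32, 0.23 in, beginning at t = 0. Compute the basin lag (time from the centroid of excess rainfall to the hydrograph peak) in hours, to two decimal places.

Centroid of excess rainfall: t_c = Σ P_i·t̄_i / ΣP_i = 1.3773 h (block centres at 0.75, 2.25 h).
Hydrograph peak occurs at t = 3 h, so basin lag t_L = 3 − 1.3773 = 1.62 h.

t_L ≈ 1.62 h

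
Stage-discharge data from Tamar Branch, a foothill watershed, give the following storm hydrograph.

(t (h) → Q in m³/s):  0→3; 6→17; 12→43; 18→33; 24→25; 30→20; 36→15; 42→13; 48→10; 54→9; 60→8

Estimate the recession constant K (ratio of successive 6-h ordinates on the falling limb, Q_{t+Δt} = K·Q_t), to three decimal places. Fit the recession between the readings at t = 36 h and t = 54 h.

K ≈ 0.843

Using the recession-limb readings at t = 36 h and t = 54 h: Q falls from 15 to 9 m³/s over 3 intervals.
K = (Q₂/Q₁)^(1/3) = (9/15)^(1/3) = 0.843.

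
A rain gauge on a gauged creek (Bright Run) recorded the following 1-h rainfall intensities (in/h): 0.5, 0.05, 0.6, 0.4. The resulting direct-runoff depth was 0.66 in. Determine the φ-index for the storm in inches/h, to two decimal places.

φ ≈ 0.28 in/h

Only the 3 blocks with intensity above φ contribute runoff: 0.5, 0.6, 0.4 in/h.
Σ(I−φ)·Δt = d  ⇒  (0.5+0.6+0.4 − 3φ)·1 = 0.66
φ = (1.500 − 0.66/1) / 3 = 0.28 in/h.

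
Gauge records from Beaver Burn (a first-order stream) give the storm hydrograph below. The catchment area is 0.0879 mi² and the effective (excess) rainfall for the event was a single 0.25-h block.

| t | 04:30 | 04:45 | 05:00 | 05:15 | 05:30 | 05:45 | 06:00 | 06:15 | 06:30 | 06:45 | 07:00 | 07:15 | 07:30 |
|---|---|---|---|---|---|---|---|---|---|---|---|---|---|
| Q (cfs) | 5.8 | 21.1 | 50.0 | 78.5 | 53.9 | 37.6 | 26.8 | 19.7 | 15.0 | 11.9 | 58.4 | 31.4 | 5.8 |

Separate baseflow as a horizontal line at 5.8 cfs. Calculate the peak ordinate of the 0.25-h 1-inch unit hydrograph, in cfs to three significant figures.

Direct runoff: 0.0, 15.3, 44.2, 72.7, 48.1, 31.8, 21.0, 13.9, 9.2, 6.1, 52.6, 25.6, 0.0 cfs; ΣQ_DR = 340.5 cfs, peak = 72.7 cfs.
Runoff depth d = ΣQ_DR·Δt / A = 340.5 × 900 / (0.0879 mi²) = 1.501 in.
The 1-inch UH is the DRH scaled by (1 in)/d, so U_p = 72.7 × 1/1.501 = 48.4 cfs.

U_p ≈ 48.4 cfs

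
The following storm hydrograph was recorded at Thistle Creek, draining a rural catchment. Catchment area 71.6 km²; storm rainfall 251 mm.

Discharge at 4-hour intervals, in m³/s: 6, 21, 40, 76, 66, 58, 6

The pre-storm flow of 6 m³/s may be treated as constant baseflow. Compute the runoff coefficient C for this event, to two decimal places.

ΣQ_DR = 231.0 m³/s; V = ΣQ_DR·Δt = 3.326 × 10^6 m³.
Runoff depth d = V / A = 46.46 mm.
C = d / P = 46.46 / 251 = 0.19.

C ≈ 0.19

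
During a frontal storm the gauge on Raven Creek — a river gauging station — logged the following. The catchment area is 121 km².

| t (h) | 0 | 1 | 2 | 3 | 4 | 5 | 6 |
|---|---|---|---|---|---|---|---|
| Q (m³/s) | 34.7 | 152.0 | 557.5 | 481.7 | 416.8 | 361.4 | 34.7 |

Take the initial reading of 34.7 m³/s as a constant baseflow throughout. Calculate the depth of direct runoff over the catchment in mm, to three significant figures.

Direct runoff: 0.0, 117.3, 522.8, 447.0, 382.1, 326.7, 0.0 m³/s; ΣQ_DR = 1796 m³/s.
V = ΣQ_DR · Δt = 1796 × 3600 s = 6.465 × 10^6 m³.
Over A = 121 km², depth = V / A = 53.4 mm.

d ≈ 53.4 mm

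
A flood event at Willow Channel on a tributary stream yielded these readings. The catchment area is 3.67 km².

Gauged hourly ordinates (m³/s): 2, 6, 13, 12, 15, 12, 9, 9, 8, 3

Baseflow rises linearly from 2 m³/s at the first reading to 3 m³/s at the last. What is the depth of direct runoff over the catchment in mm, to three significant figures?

Direct runoff: 0.00, 3.89, 10.78, 9.67, 12.56, 9.44, 6.33, 6.22, 5.11, 0.00 m³/s; ΣQ_DR = 64.00 m³/s.
V = ΣQ_DR · Δt = 64.00 × 3600 s = 2.304 × 10^5 m³.
Over A = 3.67 km², depth = V / A = 62.8 mm.

d ≈ 62.8 mm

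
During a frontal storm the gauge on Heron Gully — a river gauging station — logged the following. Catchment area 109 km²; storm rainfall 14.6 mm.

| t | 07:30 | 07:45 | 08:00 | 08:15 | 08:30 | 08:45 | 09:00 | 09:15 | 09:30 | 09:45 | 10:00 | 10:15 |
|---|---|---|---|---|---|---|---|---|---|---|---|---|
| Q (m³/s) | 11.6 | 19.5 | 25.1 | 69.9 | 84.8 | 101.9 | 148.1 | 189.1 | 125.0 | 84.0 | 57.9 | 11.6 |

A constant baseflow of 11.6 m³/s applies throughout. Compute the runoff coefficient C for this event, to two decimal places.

C ≈ 0.45

ΣQ_DR = 789.3 m³/s; V = ΣQ_DR·Δt = 7.104 × 10^5 m³.
Runoff depth d = V / A = 6.517 mm.
C = d / P = 6.517 / 14.6 = 0.45.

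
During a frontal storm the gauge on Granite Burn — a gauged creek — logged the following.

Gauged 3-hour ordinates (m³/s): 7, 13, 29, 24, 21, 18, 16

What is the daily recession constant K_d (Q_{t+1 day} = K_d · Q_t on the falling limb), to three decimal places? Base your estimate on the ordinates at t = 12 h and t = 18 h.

Between t = 12 h and t = 18 h the flow falls from 21 to 16 m³/s over 2×3 h = 6 h.
Per-interval ratio K = (16/21)^(1/2) = 0.8729; K_d = K^(24/3) = 0.337.

K_d ≈ 0.337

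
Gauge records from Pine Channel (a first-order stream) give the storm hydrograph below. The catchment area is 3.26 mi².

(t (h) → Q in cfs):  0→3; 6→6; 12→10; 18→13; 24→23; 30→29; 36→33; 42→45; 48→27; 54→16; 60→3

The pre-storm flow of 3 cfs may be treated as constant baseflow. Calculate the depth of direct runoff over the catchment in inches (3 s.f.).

Direct runoff: 0.0, 3.0, 7.0, 10.0, 20.0, 26.0, 30.0, 42.0, 24.0, 13.0, 0.0 cfs; ΣQ_DR = 175.0 cfs.
V = ΣQ_DR · Δt = 175.0 × 21600 s = 3.780 × 10^6 ft³.
Over A = 3.26 mi², depth = V / A = 0.499 in.

d ≈ 0.499 in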